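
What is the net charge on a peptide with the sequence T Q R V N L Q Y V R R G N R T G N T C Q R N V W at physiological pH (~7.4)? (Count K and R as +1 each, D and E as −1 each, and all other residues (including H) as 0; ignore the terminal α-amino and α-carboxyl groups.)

Positive (K, R): R3, R10, R11, R14, R21 → +5.
Negative (D, E): none → −0.
Net charge = (+5) + (−0) = +5.

+5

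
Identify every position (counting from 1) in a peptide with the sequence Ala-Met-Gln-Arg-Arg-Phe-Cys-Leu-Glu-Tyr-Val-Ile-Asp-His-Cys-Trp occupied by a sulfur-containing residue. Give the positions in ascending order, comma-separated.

The sulfur-bearing residues are cysteine (–SH) and methionine (–S–CH₃).
Matching residues: Met2, Cys7, Cys15.

2, 7, 15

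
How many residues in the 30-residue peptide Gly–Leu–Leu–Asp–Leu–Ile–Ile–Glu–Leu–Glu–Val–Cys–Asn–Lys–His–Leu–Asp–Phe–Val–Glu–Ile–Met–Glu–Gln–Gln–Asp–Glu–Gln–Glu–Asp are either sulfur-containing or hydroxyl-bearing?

Sulfur-containing: C, M. Hydroxyl-bearing: S, T, Y.
Sulfur-containing residues here: Cys12, Met22 (2).
Hydroxyl-bearing residues here: none (0).
The two groups share no amino acid, so total = 2 + 0 = 2.

2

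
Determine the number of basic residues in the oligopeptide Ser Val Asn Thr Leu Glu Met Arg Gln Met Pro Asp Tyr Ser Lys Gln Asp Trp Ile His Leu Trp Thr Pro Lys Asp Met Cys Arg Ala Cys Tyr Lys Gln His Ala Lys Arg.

9

K, R, and H are the three residues with basic side chains (ε-amine, guanidinium, and imidazole respectively).
Matching residues: Arg8, Lys15, His20, Lys25, Arg29, Lys33, His35, Lys37, Arg38.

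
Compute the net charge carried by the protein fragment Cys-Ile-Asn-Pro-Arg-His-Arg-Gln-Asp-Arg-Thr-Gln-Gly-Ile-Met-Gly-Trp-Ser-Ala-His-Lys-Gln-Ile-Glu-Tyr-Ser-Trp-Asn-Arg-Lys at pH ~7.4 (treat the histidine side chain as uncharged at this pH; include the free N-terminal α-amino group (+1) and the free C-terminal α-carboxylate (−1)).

At pH ~7.4 the Lys and Arg side chains are protonated (+1), the Asp and Glu side chains are deprotonated (−1), and with His taken as neutral all other side chains carry no charge.
Positive (K, R): Arg5, Arg7, Arg10, Lys21, Arg29, Lys30 → +6.
Negative (D, E): Asp9, Glu24 → −2.
The N-terminus (+1) and C-terminus (−1) cancel.
Net charge = (+6) + (−2) = +4.

+4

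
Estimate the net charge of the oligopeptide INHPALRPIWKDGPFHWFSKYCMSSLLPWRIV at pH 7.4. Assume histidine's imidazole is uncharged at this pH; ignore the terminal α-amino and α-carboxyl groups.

Near pH 7.4, K and R contribute +1 each, D and E contribute −1 each, and every other side chain (His included, as stated) is uncharged.
Positive (K, R): R7, K11, K20, R30 → +4.
Negative (D, E): D12 → −1.
Net charge = (+4) + (−1) = +3.

+3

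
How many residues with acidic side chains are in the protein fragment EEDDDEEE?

Aspartate (D) and glutamate (E) have carboxylic-acid side chains and are the acidic amino acids.
Matching residues: E1, E2, D3, D4, D5, E6, E7, E8.

8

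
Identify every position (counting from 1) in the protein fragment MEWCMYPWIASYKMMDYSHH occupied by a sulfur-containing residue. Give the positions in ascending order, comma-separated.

Matching residues: M1, C4, M5, M14, M15.

1, 4, 5, 14, 15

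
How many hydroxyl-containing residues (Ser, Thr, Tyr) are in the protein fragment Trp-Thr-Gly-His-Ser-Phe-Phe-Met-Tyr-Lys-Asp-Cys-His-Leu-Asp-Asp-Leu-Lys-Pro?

3

Matching residues: Thr2, Ser5, Tyr9.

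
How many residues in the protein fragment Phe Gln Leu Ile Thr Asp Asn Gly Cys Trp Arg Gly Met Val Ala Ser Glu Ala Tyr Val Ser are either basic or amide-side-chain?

Basic: H, K, R. Amide-side-chain: N, Q.
Basic residues here: Arg11 (1).
Amide-side-chain residues here: Gln2, Asn7 (2).
The two groups share no amino acid, so total = 1 + 2 = 3.

3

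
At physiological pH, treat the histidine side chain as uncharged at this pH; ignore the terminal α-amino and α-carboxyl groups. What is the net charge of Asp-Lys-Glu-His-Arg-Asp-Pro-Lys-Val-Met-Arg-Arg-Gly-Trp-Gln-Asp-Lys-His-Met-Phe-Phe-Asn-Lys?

Near pH 7.4, K and R contribute +1 each, D and E contribute −1 each, and every other side chain (His included, as stated) is uncharged.
Positive (K, R): Lys2, Arg5, Lys8, Arg11, Arg12, Lys17, Lys23 → +7.
Negative (D, E): Asp1, Glu3, Asp6, Asp16 → −4.
Net charge = (+7) + (−4) = +3.

+3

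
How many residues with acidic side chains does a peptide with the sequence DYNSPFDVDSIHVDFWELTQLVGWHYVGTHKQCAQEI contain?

6

Only D (aspartate) and E (glutamate) carry a side-chain carboxylic acid.
Matching residues: D1, D7, D9, D14, E17, E36.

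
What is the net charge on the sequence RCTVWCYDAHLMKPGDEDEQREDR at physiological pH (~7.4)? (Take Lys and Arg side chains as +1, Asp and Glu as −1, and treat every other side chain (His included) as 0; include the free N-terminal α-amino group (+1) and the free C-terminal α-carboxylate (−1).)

Positive (K, R): R1, K13, R21, R24 → +4.
Negative (D, E): D8, D16, E17, D18, E19, E22, D23 → −7.
The N-terminus (+1) and C-terminus (−1) cancel.
Net charge = (+4) + (−7) = −3.

-3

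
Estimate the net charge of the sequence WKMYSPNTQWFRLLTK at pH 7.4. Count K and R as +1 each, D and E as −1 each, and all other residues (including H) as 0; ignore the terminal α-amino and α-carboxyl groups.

+3

Positive (K, R): K2, R12, K16 → +3.
Negative (D, E): none → −0.
Net charge = (+3) + (−0) = +3.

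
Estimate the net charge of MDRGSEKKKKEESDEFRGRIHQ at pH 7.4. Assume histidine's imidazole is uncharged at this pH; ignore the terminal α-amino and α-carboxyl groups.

The side chains ionized at physiological pH are Lys/Arg (+1) and Asp/Glu (−1); with His treated as neutral, nothing else contributes.
Positive (K, R): R3, K7, K8, K9, K10, R17, R19 → +7.
Negative (D, E): D2, E6, E11, E12, D14, E15 → −6.
Net charge = (+7) + (−6) = +1.

+1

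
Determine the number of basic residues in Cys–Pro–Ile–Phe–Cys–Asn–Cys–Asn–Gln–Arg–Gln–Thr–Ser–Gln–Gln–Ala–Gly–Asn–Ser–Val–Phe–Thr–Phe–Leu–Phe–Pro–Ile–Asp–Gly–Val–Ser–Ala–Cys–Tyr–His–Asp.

K, R, and H are the three residues with basic side chains (ε-amine, guanidinium, and imidazole respectively).
Matching residues: Arg10, His35.

2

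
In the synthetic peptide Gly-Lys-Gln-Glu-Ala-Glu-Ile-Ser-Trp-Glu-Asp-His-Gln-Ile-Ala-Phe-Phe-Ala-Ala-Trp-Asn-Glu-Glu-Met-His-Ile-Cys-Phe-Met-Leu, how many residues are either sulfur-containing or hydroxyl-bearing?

Sulfur-containing: C, M. Hydroxyl-bearing: S, T, Y.
Sulfur-containing residues here: Met24, Cys27, Met29 (3).
Hydroxyl-bearing residues here: Ser8 (1).
The two groups share no amino acid, so total = 3 + 1 = 4.

4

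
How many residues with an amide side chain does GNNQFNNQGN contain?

Only N (asparagine) and Q (glutamine) carry a side-chain carboxamide.
Matching residues: N2, N3, Q4, N6, N7, Q8, N10.

7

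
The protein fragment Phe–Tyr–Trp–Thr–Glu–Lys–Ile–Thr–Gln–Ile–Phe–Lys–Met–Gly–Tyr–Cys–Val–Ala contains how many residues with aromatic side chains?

The aromatic amino acids are Phe (F, benzyl), Trp (W, indole), and Tyr (Y, phenol).
Matching residues: Phe1, Tyr2, Trp3, Phe11, Tyr15.

5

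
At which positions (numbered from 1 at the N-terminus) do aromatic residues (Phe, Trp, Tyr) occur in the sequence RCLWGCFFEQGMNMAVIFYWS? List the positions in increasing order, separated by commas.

Matching residues: W4, F7, F8, F18, Y19, W20.

4, 7, 8, 18, 19, 20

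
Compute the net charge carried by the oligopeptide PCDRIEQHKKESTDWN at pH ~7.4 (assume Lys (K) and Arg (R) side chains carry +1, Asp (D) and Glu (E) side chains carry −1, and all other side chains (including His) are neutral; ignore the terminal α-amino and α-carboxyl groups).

-1

Positive (K, R): R4, K9, K10 → +3.
Negative (D, E): D3, E6, E11, D14 → −4.
Net charge = (+3) + (−4) = −1.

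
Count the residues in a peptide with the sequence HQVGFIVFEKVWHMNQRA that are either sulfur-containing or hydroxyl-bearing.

Sulfur-containing: C, M. Hydroxyl-bearing: S, T, Y.
Sulfur-containing residues here: M14 (1).
Hydroxyl-bearing residues here: none (0).
The two groups share no amino acid, so total = 1 + 0 = 1.

1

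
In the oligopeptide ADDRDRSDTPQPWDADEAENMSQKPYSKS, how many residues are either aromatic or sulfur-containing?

3

Aromatic: F, W, Y. Sulfur-containing: C, M.
Aromatic residues here: W13, Y26 (2).
Sulfur-containing residues here: M21 (1).
The two groups share no amino acid, so total = 2 + 1 = 3.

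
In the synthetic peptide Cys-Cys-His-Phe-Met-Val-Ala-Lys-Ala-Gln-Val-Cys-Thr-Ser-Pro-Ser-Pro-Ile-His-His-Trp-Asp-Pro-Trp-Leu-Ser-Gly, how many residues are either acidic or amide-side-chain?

Acidic: D, E. Amide-side-chain: N, Q.
Acidic residues here: Asp22 (1).
Amide-side-chain residues here: Gln10 (1).
The two groups share no amino acid, so total = 1 + 1 = 2.

2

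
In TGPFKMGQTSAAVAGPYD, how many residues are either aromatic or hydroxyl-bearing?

Aromatic: F, W, Y. Hydroxyl-bearing: S, T, Y.
Aromatic residues here: F4, Y17 (2).
Hydroxyl-bearing residues here: T1, T9, S10, Y17 (4).
Y is in both groups, so the 1 Y residue must not be double-counted.
Total = 2 + 4 − 1 = 5.

5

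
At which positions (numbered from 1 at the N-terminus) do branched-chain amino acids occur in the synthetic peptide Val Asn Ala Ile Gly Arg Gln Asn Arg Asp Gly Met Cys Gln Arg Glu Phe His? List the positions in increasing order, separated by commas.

1, 4

The BCAAs are Val, Leu, and Ile — aliphatic side chains with a branch point.
Matching residues: Val1, Ile4.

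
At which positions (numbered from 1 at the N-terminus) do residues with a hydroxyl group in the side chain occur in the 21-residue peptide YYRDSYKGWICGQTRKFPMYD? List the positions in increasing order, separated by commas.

S, T, and Y are the three residues with a side-chain hydroxyl.
Matching residues: Y1, Y2, S5, Y6, T14, Y20.

1, 2, 5, 6, 14, 20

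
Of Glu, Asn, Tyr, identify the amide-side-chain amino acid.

Asn

The amide-side-chain residues are Asn (N) and Gln (Q).
Of the listed options, only Asn belongs to this group.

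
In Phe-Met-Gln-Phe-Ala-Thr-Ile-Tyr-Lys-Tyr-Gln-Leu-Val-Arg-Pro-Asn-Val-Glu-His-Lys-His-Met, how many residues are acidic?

The acidic residues are Asp (D) and Glu (E), whose side chains end in a carboxylate group.
Matching residues: Glu18.

1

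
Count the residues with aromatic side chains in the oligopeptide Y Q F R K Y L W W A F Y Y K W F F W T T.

12

F, W, and Y each carry an aromatic ring on the side chain.
Matching residues: Y1, F3, Y6, W8, W9, F11, Y12, Y13, W15, F16, F17, W18.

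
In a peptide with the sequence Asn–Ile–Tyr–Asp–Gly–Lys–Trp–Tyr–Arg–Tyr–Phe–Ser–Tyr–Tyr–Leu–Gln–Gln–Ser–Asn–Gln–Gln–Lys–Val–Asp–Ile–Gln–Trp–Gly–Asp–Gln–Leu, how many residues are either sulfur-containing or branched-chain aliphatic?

Sulfur-containing: C, M. Branched-chain aliphatic: I, L, V.
Sulfur-containing residues here: none (0).
Branched-chain aliphatic residues here: Ile2, Leu15, Val23, Ile25, Leu31 (5).
The two groups share no amino acid, so total = 0 + 5 = 5.

5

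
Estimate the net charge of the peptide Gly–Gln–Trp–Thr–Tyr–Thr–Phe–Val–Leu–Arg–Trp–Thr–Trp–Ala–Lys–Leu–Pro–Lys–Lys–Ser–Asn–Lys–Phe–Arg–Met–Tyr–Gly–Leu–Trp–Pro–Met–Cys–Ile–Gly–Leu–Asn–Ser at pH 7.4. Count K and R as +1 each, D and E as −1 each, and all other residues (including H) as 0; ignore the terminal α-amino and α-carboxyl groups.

Positive (K, R): Arg10, Lys15, Lys18, Lys19, Lys22, Arg24 → +6.
Negative (D, E): none → −0.
Net charge = (+6) + (−0) = +6.

+6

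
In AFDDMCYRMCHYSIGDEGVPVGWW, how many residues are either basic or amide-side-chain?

2

Basic: H, K, R. Amide-side-chain: N, Q.
Basic residues here: R8, H11 (2).
Amide-side-chain residues here: none (0).
The two groups share no amino acid, so total = 2 + 0 = 2.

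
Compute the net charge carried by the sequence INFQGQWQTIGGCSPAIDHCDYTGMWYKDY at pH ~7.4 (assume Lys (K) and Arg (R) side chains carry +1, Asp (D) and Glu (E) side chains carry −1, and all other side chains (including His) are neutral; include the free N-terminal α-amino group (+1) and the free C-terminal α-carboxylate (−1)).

Positive (K, R): K28 → +1.
Negative (D, E): D18, D21, D29 → −3.
The N-terminus (+1) and C-terminus (−1) cancel.
Net charge = (+1) + (−3) = −2.

-2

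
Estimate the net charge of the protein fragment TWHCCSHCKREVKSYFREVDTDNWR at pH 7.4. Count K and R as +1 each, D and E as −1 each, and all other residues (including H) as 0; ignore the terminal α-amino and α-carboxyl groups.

+1

Positive (K, R): K9, R10, K13, R17, R25 → +5.
Negative (D, E): E11, E18, D20, D22 → −4.
Net charge = (+5) + (−4) = +1.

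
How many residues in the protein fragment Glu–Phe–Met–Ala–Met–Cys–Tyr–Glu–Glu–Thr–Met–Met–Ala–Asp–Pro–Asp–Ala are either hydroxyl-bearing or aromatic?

Hydroxyl-bearing: S, T, Y. Aromatic: F, W, Y.
Hydroxyl-bearing residues here: Tyr7, Thr10 (2).
Aromatic residues here: Phe2, Tyr7 (2).
Y is in both groups, so the 1 Y residue must not be double-counted.
Total = 2 + 2 − 1 = 3.

3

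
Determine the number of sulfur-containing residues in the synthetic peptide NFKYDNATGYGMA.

Only Cys (C) and Met (M) have a sulfur atom in the side chain.
Matching residues: M12.

1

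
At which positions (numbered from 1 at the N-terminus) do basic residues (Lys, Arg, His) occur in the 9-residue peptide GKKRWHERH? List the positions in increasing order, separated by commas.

2, 3, 4, 6, 8, 9

Matching residues: K2, K3, R4, H6, R8, H9.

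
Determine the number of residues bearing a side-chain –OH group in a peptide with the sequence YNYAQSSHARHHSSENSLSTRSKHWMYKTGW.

12

S, T, and Y are the three residues with a side-chain hydroxyl.
Matching residues: Y1, Y3, S6, S7, S13, S14, S17, S19, T20, S22, Y27, T29.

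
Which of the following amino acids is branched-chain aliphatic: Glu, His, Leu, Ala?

Leu

The BCAAs are Val, Leu, and Ile — aliphatic side chains with a branch point.
Of the listed options, only Leu belongs to this group.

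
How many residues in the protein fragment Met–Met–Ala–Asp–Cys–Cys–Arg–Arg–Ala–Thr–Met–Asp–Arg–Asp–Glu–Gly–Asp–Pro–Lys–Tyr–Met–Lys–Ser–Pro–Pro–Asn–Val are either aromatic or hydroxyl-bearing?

3

Aromatic: F, W, Y. Hydroxyl-bearing: S, T, Y.
Aromatic residues here: Tyr20 (1).
Hydroxyl-bearing residues here: Thr10, Tyr20, Ser23 (3).
Y is in both groups, so the 1 Y residue must not be double-counted.
Total = 1 + 3 − 1 = 3.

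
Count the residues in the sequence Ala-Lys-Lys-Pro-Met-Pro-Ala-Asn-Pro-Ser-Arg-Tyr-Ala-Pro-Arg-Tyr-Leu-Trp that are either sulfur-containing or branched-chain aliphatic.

Sulfur-containing: C, M. Branched-chain aliphatic: I, L, V.
Sulfur-containing residues here: Met5 (1).
Branched-chain aliphatic residues here: Leu17 (1).
The two groups share no amino acid, so total = 1 + 1 = 2.

2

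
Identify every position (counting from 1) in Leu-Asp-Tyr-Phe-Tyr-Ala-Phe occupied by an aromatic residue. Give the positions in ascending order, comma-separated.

3, 4, 5, 7

Phenylalanine (F), tryptophan (W), and tyrosine (Y) have aromatic ring side chains.
Matching residues: Tyr3, Phe4, Tyr5, Phe7.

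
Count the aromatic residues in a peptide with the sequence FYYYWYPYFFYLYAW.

Phenylalanine (F), tryptophan (W), and tyrosine (Y) have aromatic ring side chains.
Matching residues: F1, Y2, Y3, Y4, W5, Y6, Y8, F9, F10, Y11, Y13, W15.

12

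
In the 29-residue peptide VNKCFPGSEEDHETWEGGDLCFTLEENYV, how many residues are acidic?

8

Only D (aspartate) and E (glutamate) carry a side-chain carboxylic acid.
Matching residues: E9, E10, D11, E13, E16, D19, E25, E26.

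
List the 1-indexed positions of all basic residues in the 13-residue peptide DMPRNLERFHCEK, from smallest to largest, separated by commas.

4, 8, 10, 13

The basic amino acids are Lys (K), Arg (R), and His (H).
Matching residues: R4, R8, H10, K13.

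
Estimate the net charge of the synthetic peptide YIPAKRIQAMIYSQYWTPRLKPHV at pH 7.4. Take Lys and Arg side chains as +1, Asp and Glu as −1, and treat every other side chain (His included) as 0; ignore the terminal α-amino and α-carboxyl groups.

Positive (K, R): K5, R6, R19, K21 → +4.
Negative (D, E): none → −0.
Net charge = (+4) + (−0) = +4.

+4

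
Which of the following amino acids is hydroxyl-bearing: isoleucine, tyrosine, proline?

tyrosine

S, T, and Y are the three residues with a side-chain hydroxyl.
Of the listed options, only tyrosine belongs to this group.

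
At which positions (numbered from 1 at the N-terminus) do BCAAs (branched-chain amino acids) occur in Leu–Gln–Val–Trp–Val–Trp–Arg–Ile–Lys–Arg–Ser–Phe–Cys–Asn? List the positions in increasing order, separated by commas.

1, 3, 5, 8

V, L, and I make up the branched-chain aliphatic group.
Matching residues: Leu1, Val3, Val5, Ile8.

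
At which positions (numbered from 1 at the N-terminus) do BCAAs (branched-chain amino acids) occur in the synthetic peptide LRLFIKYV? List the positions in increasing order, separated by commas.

1, 3, 5, 8

Valine (V), leucine (L), and isoleucine (I) are the branched-chain amino acids.
Matching residues: L1, L3, I5, V8.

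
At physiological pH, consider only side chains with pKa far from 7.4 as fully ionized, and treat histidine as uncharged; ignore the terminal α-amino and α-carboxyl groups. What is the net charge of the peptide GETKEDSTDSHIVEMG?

-4

The side chains ionized at physiological pH are Lys/Arg (+1) and Asp/Glu (−1); with His treated as neutral, nothing else contributes.
Positive (K, R): K4 → +1.
Negative (D, E): E2, E5, D6, D9, E14 → −5.
Net charge = (+1) + (−5) = −4.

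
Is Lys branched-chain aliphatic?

No

The BCAAs are Val, Leu, and Ile — aliphatic side chains with a branch point.
Lysine is not in this group.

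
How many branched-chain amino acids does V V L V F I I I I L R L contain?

10

Valine (V), leucine (L), and isoleucine (I) are the branched-chain amino acids.
Matching residues: V1, V2, L3, V4, I6, I7, I8, I9, L10, L12.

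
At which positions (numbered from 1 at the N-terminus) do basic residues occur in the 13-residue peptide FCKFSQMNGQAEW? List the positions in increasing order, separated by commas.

3

Lysine (K), arginine (R), and histidine (H) have basic, nitrogen-containing side chains.
Matching residues: K3.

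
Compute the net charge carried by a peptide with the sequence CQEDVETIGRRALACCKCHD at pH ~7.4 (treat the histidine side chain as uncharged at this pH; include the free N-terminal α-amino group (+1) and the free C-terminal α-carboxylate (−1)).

At pH ~7.4 the Lys and Arg side chains are protonated (+1), the Asp and Glu side chains are deprotonated (−1), and with His taken as neutral all other side chains carry no charge.
Positive (K, R): R10, R11, K17 → +3.
Negative (D, E): E3, D4, E6, D20 → −4.
The N-terminus (+1) and C-terminus (−1) cancel.
Net charge = (+3) + (−4) = −1.

-1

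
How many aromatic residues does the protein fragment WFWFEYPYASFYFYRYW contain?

12

F, W, and Y each carry an aromatic ring on the side chain.
Matching residues: W1, F2, W3, F4, Y6, Y8, F11, Y12, F13, Y14, Y16, W17.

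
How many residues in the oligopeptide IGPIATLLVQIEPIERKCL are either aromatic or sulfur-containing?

1

Aromatic: F, W, Y. Sulfur-containing: C, M.
Aromatic residues here: none (0).
Sulfur-containing residues here: C18 (1).
The two groups share no amino acid, so total = 0 + 1 = 1.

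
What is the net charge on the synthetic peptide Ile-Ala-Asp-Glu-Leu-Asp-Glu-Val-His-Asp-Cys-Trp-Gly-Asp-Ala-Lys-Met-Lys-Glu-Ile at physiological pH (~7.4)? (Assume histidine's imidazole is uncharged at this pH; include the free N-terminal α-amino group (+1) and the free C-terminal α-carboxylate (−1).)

Near pH 7.4, K and R contribute +1 each, D and E contribute −1 each, and every other side chain (His included, as stated) is uncharged.
Positive (K, R): Lys16, Lys18 → +2.
Negative (D, E): Asp3, Glu4, Asp6, Glu7, Asp10, Asp14, Glu19 → −7.
The N-terminus (+1) and C-terminus (−1) cancel.
Net charge = (+2) + (−7) = −5.

-5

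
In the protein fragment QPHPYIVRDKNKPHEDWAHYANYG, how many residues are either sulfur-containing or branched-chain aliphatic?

2

Sulfur-containing: C, M. Branched-chain aliphatic: I, L, V.
Sulfur-containing residues here: none (0).
Branched-chain aliphatic residues here: I6, V7 (2).
The two groups share no amino acid, so total = 0 + 2 = 2.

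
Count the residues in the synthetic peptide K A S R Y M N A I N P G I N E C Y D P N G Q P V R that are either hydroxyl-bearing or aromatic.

Hydroxyl-bearing: S, T, Y. Aromatic: F, W, Y.
Hydroxyl-bearing residues here: S3, Y5, Y17 (3).
Aromatic residues here: Y5, Y17 (2).
Y is in both groups, so the 2 Y residues must not be double-counted.
Total = 3 + 2 − 2 = 3.

3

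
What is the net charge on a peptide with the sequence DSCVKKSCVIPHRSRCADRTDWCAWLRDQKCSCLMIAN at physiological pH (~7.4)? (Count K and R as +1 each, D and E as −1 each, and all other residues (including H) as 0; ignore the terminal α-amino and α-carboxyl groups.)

+3

Positive (K, R): K5, K6, R13, R15, R19, R27, K30 → +7.
Negative (D, E): D1, D18, D21, D28 → −4.
Net charge = (+7) + (−4) = +3.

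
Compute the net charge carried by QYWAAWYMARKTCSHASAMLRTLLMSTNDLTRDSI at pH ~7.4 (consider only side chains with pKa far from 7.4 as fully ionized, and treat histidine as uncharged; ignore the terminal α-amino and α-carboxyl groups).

+2

The side chains ionized at physiological pH are Lys/Arg (+1) and Asp/Glu (−1); with His treated as neutral, nothing else contributes.
Positive (K, R): R10, K11, R21, R32 → +4.
Negative (D, E): D29, D33 → −2.
Net charge = (+4) + (−2) = +2.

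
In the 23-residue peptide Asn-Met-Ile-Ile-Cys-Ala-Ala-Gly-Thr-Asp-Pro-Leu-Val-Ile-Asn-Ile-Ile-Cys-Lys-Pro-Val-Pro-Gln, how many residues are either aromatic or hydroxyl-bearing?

Aromatic: F, W, Y. Hydroxyl-bearing: S, T, Y.
Aromatic residues here: none (0).
Hydroxyl-bearing residues here: Thr9 (1).
(Y belongs to both groups, but none appear in this sequence.) Total = 0 + 1 = 1.

1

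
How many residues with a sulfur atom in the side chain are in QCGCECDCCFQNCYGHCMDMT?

9

Only Cys (C) and Met (M) have a sulfur atom in the side chain.
Matching residues: C2, C4, C6, C8, C9, C13, C17, M18, M20.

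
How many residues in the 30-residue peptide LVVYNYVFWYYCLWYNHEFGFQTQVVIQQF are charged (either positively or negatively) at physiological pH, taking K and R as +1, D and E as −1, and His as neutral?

Charged side chains at pH ~7.4: K, R (positive); D, E (negative).
Matching residues: E18.

1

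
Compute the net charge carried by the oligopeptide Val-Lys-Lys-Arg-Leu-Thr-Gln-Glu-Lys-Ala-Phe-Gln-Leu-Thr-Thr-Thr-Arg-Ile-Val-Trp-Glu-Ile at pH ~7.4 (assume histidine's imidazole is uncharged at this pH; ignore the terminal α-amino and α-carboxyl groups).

+3

The side chains ionized at physiological pH are Lys/Arg (+1) and Asp/Glu (−1); with His treated as neutral, nothing else contributes.
Positive (K, R): Lys2, Lys3, Arg4, Lys9, Arg17 → +5.
Negative (D, E): Glu8, Glu21 → −2.
Net charge = (+5) + (−2) = +3.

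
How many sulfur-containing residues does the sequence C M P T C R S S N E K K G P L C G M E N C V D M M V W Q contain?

Only Cys (C) and Met (M) have a sulfur atom in the side chain.
Matching residues: C1, M2, C5, C16, M18, C21, M24, M25.

8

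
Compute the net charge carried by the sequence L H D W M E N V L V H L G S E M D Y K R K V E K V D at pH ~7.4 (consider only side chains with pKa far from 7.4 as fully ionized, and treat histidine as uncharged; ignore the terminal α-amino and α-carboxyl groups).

-2

At pH ~7.4 the Lys and Arg side chains are protonated (+1), the Asp and Glu side chains are deprotonated (−1), and with His taken as neutral all other side chains carry no charge.
Positive (K, R): K19, R20, K21, K24 → +4.
Negative (D, E): D3, E6, E15, D17, E23, D26 → −6.
Net charge = (+4) + (−6) = −2.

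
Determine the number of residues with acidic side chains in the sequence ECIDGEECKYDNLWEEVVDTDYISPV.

9

Only D (aspartate) and E (glutamate) carry a side-chain carboxylic acid.
Matching residues: E1, D4, E6, E7, D11, E15, E16, D19, D21.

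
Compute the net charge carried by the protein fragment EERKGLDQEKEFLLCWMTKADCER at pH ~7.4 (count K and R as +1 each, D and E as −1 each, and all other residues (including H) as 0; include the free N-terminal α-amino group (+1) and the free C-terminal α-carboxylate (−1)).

Positive (K, R): R3, K4, K10, K19, R24 → +5.
Negative (D, E): E1, E2, D7, E9, E11, D21, E23 → −7.
The N-terminus (+1) and C-terminus (−1) cancel.
Net charge = (+5) + (−7) = −2.

-2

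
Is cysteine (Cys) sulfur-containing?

Yes

Cysteine (C, thiol) and methionine (M, thioether) are the two sulfur-containing amino acids.
Cysteine is in this group.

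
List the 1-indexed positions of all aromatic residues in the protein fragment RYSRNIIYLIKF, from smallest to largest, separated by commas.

The aromatic amino acids are Phe (F, benzyl), Trp (W, indole), and Tyr (Y, phenol).
Matching residues: Y2, Y8, F12.

2, 8, 12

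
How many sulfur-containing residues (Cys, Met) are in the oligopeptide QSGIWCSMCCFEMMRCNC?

Matching residues: C6, M8, C9, C10, M13, M14, C16, C18.

8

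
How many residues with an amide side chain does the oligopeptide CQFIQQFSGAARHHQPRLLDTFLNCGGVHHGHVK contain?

5

Only N (asparagine) and Q (glutamine) carry a side-chain carboxamide.
Matching residues: Q2, Q5, Q6, Q15, N24.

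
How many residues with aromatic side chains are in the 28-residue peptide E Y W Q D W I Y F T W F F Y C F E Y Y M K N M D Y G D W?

The aromatic amino acids are Phe (F, benzyl), Trp (W, indole), and Tyr (Y, phenol).
Matching residues: Y2, W3, W6, Y8, F9, W11, F12, F13, Y14, F16, Y18, Y19, Y25, W28.

14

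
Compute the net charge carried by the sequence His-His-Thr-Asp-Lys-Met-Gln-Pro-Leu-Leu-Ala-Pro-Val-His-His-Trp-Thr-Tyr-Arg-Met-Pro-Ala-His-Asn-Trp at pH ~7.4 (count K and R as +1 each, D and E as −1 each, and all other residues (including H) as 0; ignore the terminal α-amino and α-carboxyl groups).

Positive (K, R): Lys5, Arg19 → +2.
Negative (D, E): Asp4 → −1.
Net charge = (+2) + (−1) = +1.

+1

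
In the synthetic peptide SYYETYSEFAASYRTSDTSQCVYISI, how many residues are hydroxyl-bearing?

S, T, and Y are the three residues with a side-chain hydroxyl.
Matching residues: S1, Y2, Y3, T5, Y6, S7, S12, Y13, T15, S16, T18, S19, Y23, S25.

14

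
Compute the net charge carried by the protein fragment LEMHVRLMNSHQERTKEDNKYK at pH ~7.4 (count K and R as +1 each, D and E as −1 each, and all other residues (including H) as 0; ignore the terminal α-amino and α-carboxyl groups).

Positive (K, R): R6, R14, K16, K20, K22 → +5.
Negative (D, E): E2, E13, E17, D18 → −4.
Net charge = (+5) + (−4) = +1.

+1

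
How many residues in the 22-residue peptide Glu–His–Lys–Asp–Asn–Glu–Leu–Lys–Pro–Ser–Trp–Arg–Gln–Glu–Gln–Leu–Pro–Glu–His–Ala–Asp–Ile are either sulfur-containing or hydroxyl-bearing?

1

Sulfur-containing: C, M. Hydroxyl-bearing: S, T, Y.
Sulfur-containing residues here: none (0).
Hydroxyl-bearing residues here: Ser10 (1).
The two groups share no amino acid, so total = 0 + 1 = 1.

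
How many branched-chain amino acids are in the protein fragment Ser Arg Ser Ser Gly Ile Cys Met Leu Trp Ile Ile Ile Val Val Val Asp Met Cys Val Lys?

9

Valine (V), leucine (L), and isoleucine (I) are the branched-chain amino acids.
Matching residues: Ile6, Leu9, Ile11, Ile12, Ile13, Val14, Val15, Val16, Val20.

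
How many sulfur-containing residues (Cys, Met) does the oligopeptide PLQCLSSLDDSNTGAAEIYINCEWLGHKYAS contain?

2

Matching residues: C4, C22.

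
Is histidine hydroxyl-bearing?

No

S, T, and Y are the three residues with a side-chain hydroxyl.
Histidine is not in this group.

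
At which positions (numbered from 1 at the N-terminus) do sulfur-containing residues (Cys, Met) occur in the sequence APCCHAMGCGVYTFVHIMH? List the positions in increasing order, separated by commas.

Matching residues: C3, C4, M7, C9, M18.

3, 4, 7, 9, 18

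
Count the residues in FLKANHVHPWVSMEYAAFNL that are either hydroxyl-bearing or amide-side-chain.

Hydroxyl-bearing: S, T, Y. Amide-side-chain: N, Q.
Hydroxyl-bearing residues here: S12, Y15 (2).
Amide-side-chain residues here: N5, N19 (2).
The two groups share no amino acid, so total = 2 + 2 = 4.

4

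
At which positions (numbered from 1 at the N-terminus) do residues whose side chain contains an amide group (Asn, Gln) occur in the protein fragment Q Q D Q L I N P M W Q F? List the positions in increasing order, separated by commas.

Matching residues: Q1, Q2, Q4, N7, Q11.

1, 2, 4, 7, 11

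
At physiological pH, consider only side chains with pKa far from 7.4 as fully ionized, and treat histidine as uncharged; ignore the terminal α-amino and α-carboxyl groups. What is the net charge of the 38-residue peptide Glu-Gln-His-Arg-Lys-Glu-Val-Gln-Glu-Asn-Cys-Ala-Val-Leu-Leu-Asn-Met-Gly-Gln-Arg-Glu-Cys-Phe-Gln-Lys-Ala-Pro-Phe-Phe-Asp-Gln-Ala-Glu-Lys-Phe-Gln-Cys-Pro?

-1

The side chains ionized at physiological pH are Lys/Arg (+1) and Asp/Glu (−1); with His treated as neutral, nothing else contributes.
Positive (K, R): Arg4, Lys5, Arg20, Lys25, Lys34 → +5.
Negative (D, E): Glu1, Glu6, Glu9, Glu21, Asp30, Glu33 → −6.
Net charge = (+5) + (−6) = −1.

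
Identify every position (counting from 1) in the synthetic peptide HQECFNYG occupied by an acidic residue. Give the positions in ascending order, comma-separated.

3

The acidic residues are Asp (D) and Glu (E), whose side chains end in a carboxylate group.
Matching residues: E3.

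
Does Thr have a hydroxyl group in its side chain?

Yes

The –OH-bearing residues are Ser, Thr (aliphatic alcohols), and Tyr (phenol).
Threonine is in this group.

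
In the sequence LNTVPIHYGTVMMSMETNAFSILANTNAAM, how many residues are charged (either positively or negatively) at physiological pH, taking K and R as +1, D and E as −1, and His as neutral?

1

Charged side chains at pH ~7.4: K, R (positive); D, E (negative).
Matching residues: E16.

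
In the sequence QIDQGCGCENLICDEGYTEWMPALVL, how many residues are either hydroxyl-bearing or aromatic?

3

Hydroxyl-bearing: S, T, Y. Aromatic: F, W, Y.
Hydroxyl-bearing residues here: Y17, T18 (2).
Aromatic residues here: Y17, W20 (2).
Y is in both groups, so the 1 Y residue must not be double-counted.
Total = 2 + 2 − 1 = 3.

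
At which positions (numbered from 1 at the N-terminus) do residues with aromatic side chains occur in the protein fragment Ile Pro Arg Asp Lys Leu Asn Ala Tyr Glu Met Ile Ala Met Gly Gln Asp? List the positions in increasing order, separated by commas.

9

Phenylalanine (F), tryptophan (W), and tyrosine (Y) have aromatic ring side chains.
Matching residues: Tyr9.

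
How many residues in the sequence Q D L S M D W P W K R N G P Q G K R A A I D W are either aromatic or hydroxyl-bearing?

4

Aromatic: F, W, Y. Hydroxyl-bearing: S, T, Y.
Aromatic residues here: W7, W9, W23 (3).
Hydroxyl-bearing residues here: S4 (1).
(Y belongs to both groups, but none appear in this sequence.) Total = 3 + 1 = 4.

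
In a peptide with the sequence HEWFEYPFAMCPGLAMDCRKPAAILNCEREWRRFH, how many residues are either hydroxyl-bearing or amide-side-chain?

2

Hydroxyl-bearing: S, T, Y. Amide-side-chain: N, Q.
Hydroxyl-bearing residues here: Y6 (1).
Amide-side-chain residues here: N26 (1).
The two groups share no amino acid, so total = 1 + 1 = 2.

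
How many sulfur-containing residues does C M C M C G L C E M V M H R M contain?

9

Only Cys (C) and Met (M) have a sulfur atom in the side chain.
Matching residues: C1, M2, C3, M4, C5, C8, M10, M12, M15.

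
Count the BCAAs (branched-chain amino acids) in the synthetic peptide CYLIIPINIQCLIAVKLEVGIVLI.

14

V, L, and I make up the branched-chain aliphatic group.
Matching residues: L3, I4, I5, I7, I9, L12, I13, V15, L17, V19, I21, V22, L23, I24.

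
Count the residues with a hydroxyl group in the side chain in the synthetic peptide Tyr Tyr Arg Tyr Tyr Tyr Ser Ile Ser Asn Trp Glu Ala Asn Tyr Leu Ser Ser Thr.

11

The –OH-bearing residues are Ser, Thr (aliphatic alcohols), and Tyr (phenol).
Matching residues: Tyr1, Tyr2, Tyr4, Tyr5, Tyr6, Ser7, Ser9, Tyr15, Ser17, Ser18, Thr19.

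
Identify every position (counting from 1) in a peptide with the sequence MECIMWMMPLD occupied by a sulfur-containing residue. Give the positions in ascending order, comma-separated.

The sulfur-bearing residues are cysteine (–SH) and methionine (–S–CH₃).
Matching residues: M1, C3, M5, M7, M8.

1, 3, 5, 7, 8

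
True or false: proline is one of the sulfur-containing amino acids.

False

Cysteine (C, thiol) and methionine (M, thioether) are the two sulfur-containing amino acids.
Proline is not in this group.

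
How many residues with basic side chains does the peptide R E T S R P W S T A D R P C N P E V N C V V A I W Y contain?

K, R, and H are the three residues with basic side chains (ε-amine, guanidinium, and imidazole respectively).
Matching residues: R1, R5, R12.

3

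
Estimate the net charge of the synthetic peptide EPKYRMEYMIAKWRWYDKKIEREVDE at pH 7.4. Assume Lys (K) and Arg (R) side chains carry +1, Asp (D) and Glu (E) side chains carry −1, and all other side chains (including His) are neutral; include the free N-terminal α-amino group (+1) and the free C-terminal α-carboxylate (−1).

Positive (K, R): K3, R5, K12, R14, K18, K19, R22 → +7.
Negative (D, E): E1, E7, D17, E21, E23, D25, E26 → −7.
The N-terminus (+1) and C-terminus (−1) cancel.
Net charge = (+7) + (−7) = 0.

0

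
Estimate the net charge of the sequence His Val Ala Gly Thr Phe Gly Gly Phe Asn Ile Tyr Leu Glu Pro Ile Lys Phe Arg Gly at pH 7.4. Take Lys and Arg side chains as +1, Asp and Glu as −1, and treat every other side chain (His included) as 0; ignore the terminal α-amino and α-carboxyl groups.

+1

Positive (K, R): Lys17, Arg19 → +2.
Negative (D, E): Glu14 → −1.
Net charge = (+2) + (−1) = +1.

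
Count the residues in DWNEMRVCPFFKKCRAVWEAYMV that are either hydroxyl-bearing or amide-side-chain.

Hydroxyl-bearing: S, T, Y. Amide-side-chain: N, Q.
Hydroxyl-bearing residues here: Y21 (1).
Amide-side-chain residues here: N3 (1).
The two groups share no amino acid, so total = 1 + 1 = 2.

2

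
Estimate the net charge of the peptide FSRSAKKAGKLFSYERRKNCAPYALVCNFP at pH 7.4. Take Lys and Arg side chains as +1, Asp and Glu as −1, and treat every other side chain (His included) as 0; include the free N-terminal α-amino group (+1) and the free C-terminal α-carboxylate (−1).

+6

Positive (K, R): R3, K6, K7, K10, R16, R17, K18 → +7.
Negative (D, E): E15 → −1.
The N-terminus (+1) and C-terminus (−1) cancel.
Net charge = (+7) + (−1) = +6.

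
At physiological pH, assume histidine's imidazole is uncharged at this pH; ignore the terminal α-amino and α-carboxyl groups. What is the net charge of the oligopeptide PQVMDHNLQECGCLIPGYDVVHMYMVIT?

-3

Near pH 7.4, K and R contribute +1 each, D and E contribute −1 each, and every other side chain (His included, as stated) is uncharged.
Positive (K, R): none → +0.
Negative (D, E): D5, E10, D19 → −3.
Net charge = (+0) + (−3) = −3.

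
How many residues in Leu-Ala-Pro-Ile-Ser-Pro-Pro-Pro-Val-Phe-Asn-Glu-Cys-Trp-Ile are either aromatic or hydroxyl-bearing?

Aromatic: F, W, Y. Hydroxyl-bearing: S, T, Y.
Aromatic residues here: Phe10, Trp14 (2).
Hydroxyl-bearing residues here: Ser5 (1).
(Y belongs to both groups, but none appear in this sequence.) Total = 2 + 1 = 3.

3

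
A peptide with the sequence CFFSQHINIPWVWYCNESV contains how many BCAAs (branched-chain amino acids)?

Valine (V), leucine (L), and isoleucine (I) are the branched-chain amino acids.
Matching residues: I7, I9, V12, V19.

4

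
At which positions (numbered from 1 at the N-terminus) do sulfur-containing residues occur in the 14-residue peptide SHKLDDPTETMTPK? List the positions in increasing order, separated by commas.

Cysteine (C, thiol) and methionine (M, thioether) are the two sulfur-containing amino acids.
Matching residues: M11.

11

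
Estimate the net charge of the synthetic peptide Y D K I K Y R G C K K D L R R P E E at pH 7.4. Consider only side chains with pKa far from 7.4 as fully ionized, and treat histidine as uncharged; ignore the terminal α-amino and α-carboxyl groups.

Near pH 7.4, K and R contribute +1 each, D and E contribute −1 each, and every other side chain (His included, as stated) is uncharged.
Positive (K, R): K3, K5, R7, K10, K11, R14, R15 → +7.
Negative (D, E): D2, D12, E17, E18 → −4.
Net charge = (+7) + (−4) = +3.

+3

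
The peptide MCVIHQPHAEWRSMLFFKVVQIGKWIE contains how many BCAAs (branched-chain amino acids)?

7

Valine (V), leucine (L), and isoleucine (I) are the branched-chain amino acids.
Matching residues: V3, I4, L15, V19, V20, I22, I26.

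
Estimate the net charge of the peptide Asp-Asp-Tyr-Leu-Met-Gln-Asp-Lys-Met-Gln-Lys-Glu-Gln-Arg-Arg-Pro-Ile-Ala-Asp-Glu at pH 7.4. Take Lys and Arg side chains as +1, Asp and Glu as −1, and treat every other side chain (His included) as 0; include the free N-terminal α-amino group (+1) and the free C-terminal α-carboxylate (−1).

Positive (K, R): Lys8, Lys11, Arg14, Arg15 → +4.
Negative (D, E): Asp1, Asp2, Asp7, Glu12, Asp19, Glu20 → −6.
The N-terminus (+1) and C-terminus (−1) cancel.
Net charge = (+4) + (−6) = −2.

-2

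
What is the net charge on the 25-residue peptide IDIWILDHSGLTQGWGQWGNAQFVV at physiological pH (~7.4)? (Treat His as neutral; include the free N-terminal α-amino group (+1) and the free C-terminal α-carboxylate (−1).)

The side chains ionized at physiological pH are Lys/Arg (+1) and Asp/Glu (−1); with His treated as neutral, nothing else contributes.
Positive (K, R): none → +0.
Negative (D, E): D2, D7 → −2.
The N-terminus (+1) and C-terminus (−1) cancel.
Net charge = (+0) + (−2) = −2.

-2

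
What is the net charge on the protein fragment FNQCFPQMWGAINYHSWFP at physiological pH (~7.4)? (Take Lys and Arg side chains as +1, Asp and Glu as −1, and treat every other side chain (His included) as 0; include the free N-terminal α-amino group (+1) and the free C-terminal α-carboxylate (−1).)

0

Positive (K, R): none → +0.
Negative (D, E): none → −0.
The N-terminus (+1) and C-terminus (−1) cancel.
Net charge = (+0) + (−0) = 0.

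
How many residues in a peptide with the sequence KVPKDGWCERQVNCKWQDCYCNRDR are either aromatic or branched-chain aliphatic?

5

Aromatic: F, W, Y. Branched-chain aliphatic: I, L, V.
Aromatic residues here: W7, W16, Y20 (3).
Branched-chain aliphatic residues here: V2, V12 (2).
The two groups share no amino acid, so total = 3 + 2 = 5.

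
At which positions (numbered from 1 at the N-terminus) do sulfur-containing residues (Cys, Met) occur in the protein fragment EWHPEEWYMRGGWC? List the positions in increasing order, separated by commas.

9, 14

Matching residues: M9, C14.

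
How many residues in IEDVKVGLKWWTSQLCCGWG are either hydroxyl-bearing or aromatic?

5

Hydroxyl-bearing: S, T, Y. Aromatic: F, W, Y.
Hydroxyl-bearing residues here: T12, S13 (2).
Aromatic residues here: W10, W11, W19 (3).
(Y belongs to both groups, but none appear in this sequence.) Total = 2 + 3 = 5.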